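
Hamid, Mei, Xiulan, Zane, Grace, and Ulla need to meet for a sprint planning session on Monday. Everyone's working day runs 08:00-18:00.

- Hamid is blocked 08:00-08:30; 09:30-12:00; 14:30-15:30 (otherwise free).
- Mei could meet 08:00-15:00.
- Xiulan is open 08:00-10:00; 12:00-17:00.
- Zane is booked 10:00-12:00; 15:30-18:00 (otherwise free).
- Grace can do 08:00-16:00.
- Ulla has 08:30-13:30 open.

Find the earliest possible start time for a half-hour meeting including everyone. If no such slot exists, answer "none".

Hamid free: 08:30-09:30, 12:00-14:30, 15:30-18:00 (invert busy blocks within the working day).
Mei free: 08:00-15:00.
Xiulan free: 08:00-10:00, 12:00-17:00.
Zane free: 08:00-10:00, 12:00-15:30 (invert busy blocks within the working day).
Grace free: 08:00-16:00.
Ulla free: 08:30-13:30.
Hamid ∩ Mei: 08:30-09:30, 12:00-14:30.
Hamid ∩ Mei ∩ Xiulan: 08:30-09:30, 12:00-14:30.
Hamid ∩ Mei ∩ Xiulan ∩ Zane: 08:30-09:30, 12:00-14:30.
Hamid ∩ Mei ∩ Xiulan ∩ Zane ∩ Grace: 08:30-09:30, 12:00-14:30.
Hamid ∩ Mei ∩ Xiulan ∩ Zane ∩ Grace ∩ Ulla: 08:30-09:30, 12:00-13:30.
The first common window of at least 30 minutes is 08:30-09:30, so the earliest start is 08:30.

08:30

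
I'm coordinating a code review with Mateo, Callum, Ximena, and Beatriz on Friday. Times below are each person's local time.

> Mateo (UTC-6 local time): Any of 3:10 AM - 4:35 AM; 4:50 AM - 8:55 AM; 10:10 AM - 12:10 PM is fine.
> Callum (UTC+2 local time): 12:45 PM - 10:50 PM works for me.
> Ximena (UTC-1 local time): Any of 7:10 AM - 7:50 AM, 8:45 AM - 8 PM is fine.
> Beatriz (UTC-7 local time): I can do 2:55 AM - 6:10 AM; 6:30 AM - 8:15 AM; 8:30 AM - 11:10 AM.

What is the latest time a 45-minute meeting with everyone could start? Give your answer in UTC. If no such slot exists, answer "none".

17:25

Mateo in UTC: 09:10-10:35, 10:50-14:55, 16:10-18:10 (add 6h to convert from UTC-6).
Callum in UTC: 10:45-20:50 (subtract 2h to convert from UTC+2).
Ximena in UTC: 08:10-08:50, 09:45-21:00 (add 1h to convert from UTC-1).
Beatriz in UTC: 09:55-13:10, 13:30-15:15, 15:30-18:10 (add 7h to convert from UTC-7).
Mateo ∩ Callum: 10:50-14:55, 16:10-18:10.
Mateo ∩ Callum ∩ Ximena: 10:50-14:55, 16:10-18:10.
Mateo ∩ Callum ∩ Ximena ∩ Beatriz: 10:50-13:10, 13:30-14:55, 16:10-18:10.
The last common window of at least 45 minutes is 16:10-18:10; a 45-minute meeting can start as late as 17:25 and still end by 18:10.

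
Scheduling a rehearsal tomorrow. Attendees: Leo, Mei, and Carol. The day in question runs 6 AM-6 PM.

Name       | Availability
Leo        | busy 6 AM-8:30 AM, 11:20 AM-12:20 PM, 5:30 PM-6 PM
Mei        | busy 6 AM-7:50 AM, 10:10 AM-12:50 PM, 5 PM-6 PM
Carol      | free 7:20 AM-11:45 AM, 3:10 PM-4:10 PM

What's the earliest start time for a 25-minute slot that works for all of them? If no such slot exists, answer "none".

08:30

Leo free: 08:30-11:20, 12:20-17:30 (invert busy blocks within the working day).
Mei free: 07:50-10:10, 12:50-17:00 (invert busy blocks within the working day).
Carol free: 07:20-11:45, 15:10-16:10.
Leo ∩ Mei: 08:30-10:10, 12:50-17:00.
Leo ∩ Mei ∩ Carol: 08:30-10:10, 15:10-16:10.
So the common availability across everyone is 08:30-10:10, 15:10-16:10.
The first common window of at least 25 minutes is 08:30-10:10, so the earliest start is 08:30.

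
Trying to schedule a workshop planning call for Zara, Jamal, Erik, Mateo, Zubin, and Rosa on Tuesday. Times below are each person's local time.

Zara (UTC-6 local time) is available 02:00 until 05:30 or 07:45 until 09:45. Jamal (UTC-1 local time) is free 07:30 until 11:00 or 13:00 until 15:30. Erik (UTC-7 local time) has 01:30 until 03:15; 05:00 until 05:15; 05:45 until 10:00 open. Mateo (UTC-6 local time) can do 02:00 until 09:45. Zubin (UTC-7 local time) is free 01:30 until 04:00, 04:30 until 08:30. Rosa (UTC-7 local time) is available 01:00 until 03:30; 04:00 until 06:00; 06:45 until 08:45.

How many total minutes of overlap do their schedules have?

Zara in UTC: 08:00-11:30, 13:45-15:45 (add 6h to convert from UTC-6).
Jamal in UTC: 08:30-12:00, 14:00-16:30 (add 1h to convert from UTC-1).
Erik in UTC: 08:30-10:15, 12:00-12:15, 12:45-17:00 (add 7h to convert from UTC-7).
Mateo in UTC: 08:00-15:45 (add 6h to convert from UTC-6).
Zubin in UTC: 08:30-11:00, 11:30-15:30 (add 7h to convert from UTC-7).
Rosa in UTC: 08:00-10:30, 11:00-13:00, 13:45-15:45 (add 7h to convert from UTC-7).
Zara ∩ Jamal: 08:30-11:30, 14:00-15:45.
Zara ∩ Jamal ∩ Erik: 08:30-10:15, 14:00-15:45.
Zara ∩ Jamal ∩ Erik ∩ Mateo: 08:30-10:15, 14:00-15:45.
Zara ∩ Jamal ∩ Erik ∩ Mateo ∩ Zubin: 08:30-10:15, 14:00-15:30.
Zara ∩ Jamal ∩ Erik ∩ Mateo ∩ Zubin ∩ Rosa: 08:30-10:15, 14:00-15:30.
Summing the common windows: 105 + 90 = 195 minutes.

195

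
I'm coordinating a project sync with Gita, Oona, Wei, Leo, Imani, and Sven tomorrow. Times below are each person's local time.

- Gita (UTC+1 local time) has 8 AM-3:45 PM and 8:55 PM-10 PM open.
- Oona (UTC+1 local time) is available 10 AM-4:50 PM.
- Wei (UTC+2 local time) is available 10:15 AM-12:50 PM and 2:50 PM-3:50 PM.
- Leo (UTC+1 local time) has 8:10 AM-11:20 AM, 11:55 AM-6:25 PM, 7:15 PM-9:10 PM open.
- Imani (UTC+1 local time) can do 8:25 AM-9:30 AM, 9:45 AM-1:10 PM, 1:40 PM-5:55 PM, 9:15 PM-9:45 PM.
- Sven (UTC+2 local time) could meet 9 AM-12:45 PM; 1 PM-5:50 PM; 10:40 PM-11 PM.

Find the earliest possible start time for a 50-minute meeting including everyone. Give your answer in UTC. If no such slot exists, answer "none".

Gita in UTC: 07:00-14:45, 19:55-21:00 (subtract 1h to convert from UTC+1).
Oona in UTC: 09:00-15:50 (subtract 1h to convert from UTC+1).
Wei in UTC: 08:15-10:50, 12:50-13:50 (subtract 2h to convert from UTC+2).
Leo in UTC: 07:10-10:20, 10:55-17:25, 18:15-20:10 (subtract 1h to convert from UTC+1).
Imani in UTC: 07:25-08:30, 08:45-12:10, 12:40-16:55, 20:15-20:45 (subtract 1h to convert from UTC+1).
Sven in UTC: 07:00-10:45, 11:00-15:50, 20:40-21:00 (subtract 2h to convert from UTC+2).
Gita ∩ Oona: 09:00-14:45.
Gita ∩ Oona ∩ Wei: 09:00-10:50, 12:50-13:50.
Gita ∩ Oona ∩ Wei ∩ Leo: 09:00-10:20, 12:50-13:50.
Gita ∩ Oona ∩ Wei ∩ Leo ∩ Imani: 09:00-10:20, 12:50-13:50.
Gita ∩ Oona ∩ Wei ∩ Leo ∩ Imani ∩ Sven: 09:00-10:20, 12:50-13:50.
The first common window of at least 50 minutes is 09:00-10:20, so the earliest start is 09:00.

09:00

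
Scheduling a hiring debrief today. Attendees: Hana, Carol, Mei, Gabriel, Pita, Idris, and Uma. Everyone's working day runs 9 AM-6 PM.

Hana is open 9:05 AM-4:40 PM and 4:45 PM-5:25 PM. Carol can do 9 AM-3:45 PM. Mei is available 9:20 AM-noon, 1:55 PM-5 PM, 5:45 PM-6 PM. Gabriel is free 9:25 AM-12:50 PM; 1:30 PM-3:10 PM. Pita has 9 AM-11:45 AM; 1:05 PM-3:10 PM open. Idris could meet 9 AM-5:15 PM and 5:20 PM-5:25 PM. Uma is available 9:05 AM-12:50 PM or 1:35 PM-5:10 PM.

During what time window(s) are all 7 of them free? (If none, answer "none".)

Hana ∩ Carol: 09:05-15:45.
Hana ∩ Carol ∩ Mei: 09:20-12:00, 13:55-15:45.
Hana ∩ Carol ∩ Mei ∩ Gabriel: 09:25-12:00, 13:55-15:10.
Hana ∩ Carol ∩ Mei ∩ Gabriel ∩ Pita: 09:25-11:45, 13:55-15:10.
Hana ∩ Carol ∩ Mei ∩ Gabriel ∩ Pita ∩ Idris: 09:25-11:45, 13:55-15:10.
Hana ∩ Carol ∩ Mei ∩ Gabriel ∩ Pita ∩ Idris ∩ Uma: 09:25-11:45, 13:55-15:10.
Those are the intersection windows.

09:25-11:45, 13:55-15:10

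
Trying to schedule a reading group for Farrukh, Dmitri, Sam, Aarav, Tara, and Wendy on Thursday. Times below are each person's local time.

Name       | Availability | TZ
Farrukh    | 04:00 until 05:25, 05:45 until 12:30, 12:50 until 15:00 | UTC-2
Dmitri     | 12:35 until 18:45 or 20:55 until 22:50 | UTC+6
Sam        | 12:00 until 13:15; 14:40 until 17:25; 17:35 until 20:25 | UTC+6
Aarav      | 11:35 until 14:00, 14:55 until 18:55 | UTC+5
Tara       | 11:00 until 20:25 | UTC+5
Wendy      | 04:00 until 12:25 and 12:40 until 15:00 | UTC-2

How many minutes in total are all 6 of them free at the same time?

220

Farrukh in UTC: 06:00-07:25, 07:45-14:30, 14:50-17:00 (add 2h to convert from UTC-2).
Dmitri in UTC: 06:35-12:45, 14:55-16:50 (subtract 6h to convert from UTC+6).
Sam in UTC: 06:00-07:15, 08:40-11:25, 11:35-14:25 (subtract 6h to convert from UTC+6).
Aarav in UTC: 06:35-09:00, 09:55-13:55 (subtract 5h to convert from UTC+5).
Tara in UTC: 06:00-15:25 (subtract 5h to convert from UTC+5).
Wendy in UTC: 06:00-14:25, 14:40-17:00 (add 2h to convert from UTC-2).
Farrukh ∩ Dmitri: 06:35-07:25, 07:45-12:45, 14:55-16:50.
Farrukh ∩ Dmitri ∩ Sam: 06:35-07:15, 08:40-11:25, 11:35-12:45.
Farrukh ∩ Dmitri ∩ Sam ∩ Aarav: 06:35-07:15, 08:40-09:00, 09:55-11:25, 11:35-12:45.
Farrukh ∩ Dmitri ∩ Sam ∩ Aarav ∩ Tara: 06:35-07:15, 08:40-09:00, 09:55-11:25, 11:35-12:45.
Farrukh ∩ Dmitri ∩ Sam ∩ Aarav ∩ Tara ∩ Wendy: 06:35-07:15, 08:40-09:00, 09:55-11:25, 11:35-12:45.
So the common availability across everyone is 06:35-07:15, 08:40-09:00, 09:55-11:25, 11:35-12:45.
Summing the common windows: 40 + 20 + 90 + 70 = 220 minutes.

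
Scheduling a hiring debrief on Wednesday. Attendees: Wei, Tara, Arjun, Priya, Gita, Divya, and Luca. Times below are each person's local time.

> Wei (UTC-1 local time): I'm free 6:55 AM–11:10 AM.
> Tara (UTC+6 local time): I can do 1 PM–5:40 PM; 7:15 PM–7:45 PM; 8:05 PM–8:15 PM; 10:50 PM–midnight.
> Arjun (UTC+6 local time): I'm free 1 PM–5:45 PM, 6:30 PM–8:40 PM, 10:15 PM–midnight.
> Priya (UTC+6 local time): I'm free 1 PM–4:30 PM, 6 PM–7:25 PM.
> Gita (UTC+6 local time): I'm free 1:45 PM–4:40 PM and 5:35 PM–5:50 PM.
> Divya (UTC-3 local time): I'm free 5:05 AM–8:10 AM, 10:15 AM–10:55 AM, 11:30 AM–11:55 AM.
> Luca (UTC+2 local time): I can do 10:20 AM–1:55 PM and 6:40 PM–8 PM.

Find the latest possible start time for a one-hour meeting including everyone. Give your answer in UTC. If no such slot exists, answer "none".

09:30

Wei in UTC: 07:55-12:10 (add 1h to convert from UTC-1).
Tara in UTC: 07:00-11:40, 13:15-13:45, 14:05-14:15, 16:50-18:00 (subtract 6h to convert from UTC+6).
Arjun in UTC: 07:00-11:45, 12:30-14:40, 16:15-18:00 (subtract 6h to convert from UTC+6).
Priya in UTC: 07:00-10:30, 12:00-13:25 (subtract 6h to convert from UTC+6).
Gita in UTC: 07:45-10:40, 11:35-11:50 (subtract 6h to convert from UTC+6).
Divya in UTC: 08:05-11:10, 13:15-13:55, 14:30-14:55 (add 3h to convert from UTC-3).
Luca in UTC: 08:20-11:55, 16:40-18:00 (subtract 2h to convert from UTC+2).
Wei ∩ Tara: 07:55-11:40.
Wei ∩ Tara ∩ Arjun: 07:55-11:40.
Wei ∩ Tara ∩ Arjun ∩ Priya: 07:55-10:30.
Wei ∩ Tara ∩ Arjun ∩ Priya ∩ Gita: 07:55-10:30.
Wei ∩ Tara ∩ Arjun ∩ Priya ∩ Gita ∩ Divya: 08:05-10:30.
Wei ∩ Tara ∩ Arjun ∩ Priya ∩ Gita ∩ Divya ∩ Luca: 08:20-10:30.
The last common window of at least 60 minutes is 08:20-10:30; a 60-minute meeting can start as late as 09:30 and still end by 10:30.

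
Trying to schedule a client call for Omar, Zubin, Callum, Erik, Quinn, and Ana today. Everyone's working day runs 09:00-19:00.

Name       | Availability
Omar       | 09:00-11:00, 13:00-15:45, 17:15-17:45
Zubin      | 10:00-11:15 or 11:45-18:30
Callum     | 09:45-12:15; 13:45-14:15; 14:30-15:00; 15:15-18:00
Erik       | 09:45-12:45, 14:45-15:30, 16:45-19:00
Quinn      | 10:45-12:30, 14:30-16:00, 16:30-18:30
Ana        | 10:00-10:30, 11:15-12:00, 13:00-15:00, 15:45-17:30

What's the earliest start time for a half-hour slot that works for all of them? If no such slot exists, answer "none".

Omar ∩ Zubin: 10:00-11:00, 13:00-15:45, 17:15-17:45.
Omar ∩ Zubin ∩ Callum: 10:00-11:00, 13:45-14:15, 14:30-15:00, 15:15-15:45, 17:15-17:45.
Omar ∩ Zubin ∩ Callum ∩ Erik: 10:00-11:00, 14:45-15:00, 15:15-15:30, 17:15-17:45.
Omar ∩ Zubin ∩ Callum ∩ Erik ∩ Quinn: 10:45-11:00, 14:45-15:00, 15:15-15:30, 17:15-17:45.
Omar ∩ Zubin ∩ Callum ∩ Erik ∩ Quinn ∩ Ana: 14:45-15:00, 17:15-17:30.
So the common availability across everyone is 14:45-15:00, 17:15-17:30.
No common window is at least 30 minutes long.

none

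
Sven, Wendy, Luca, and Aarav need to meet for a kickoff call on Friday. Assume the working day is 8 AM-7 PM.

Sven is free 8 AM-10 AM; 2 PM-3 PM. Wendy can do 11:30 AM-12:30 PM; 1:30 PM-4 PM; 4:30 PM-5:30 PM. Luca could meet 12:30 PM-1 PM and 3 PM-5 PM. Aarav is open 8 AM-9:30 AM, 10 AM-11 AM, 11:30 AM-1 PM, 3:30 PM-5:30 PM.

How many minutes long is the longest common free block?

Sven ∩ Wendy: 14:00-15:00.
Sven ∩ Wendy ∩ Luca: ∅.
Sven ∩ Wendy ∩ Luca ∩ Aarav: ∅.
There is no time when everyone is free.
No common window exists, so the longest block is 0 minutes.

0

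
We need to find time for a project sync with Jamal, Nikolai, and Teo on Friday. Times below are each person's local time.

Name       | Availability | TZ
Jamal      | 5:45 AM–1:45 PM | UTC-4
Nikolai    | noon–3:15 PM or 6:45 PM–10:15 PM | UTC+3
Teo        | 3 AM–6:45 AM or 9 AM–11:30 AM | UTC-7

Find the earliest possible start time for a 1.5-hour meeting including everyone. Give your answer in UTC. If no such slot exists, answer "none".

10:00

Jamal in UTC: 09:45-17:45 (add 4h to convert from UTC-4).
Nikolai in UTC: 09:00-12:15, 15:45-19:15 (subtract 3h to convert from UTC+3).
Teo in UTC: 10:00-13:45, 16:00-18:30 (add 7h to convert from UTC-7).
Jamal ∩ Nikolai: 09:45-12:15, 15:45-17:45.
Jamal ∩ Nikolai ∩ Teo: 10:00-12:15, 16:00-17:45.
Those are the intersection windows.
The first common window of at least 90 minutes is 10:00-12:15, so the earliest start is 10:00.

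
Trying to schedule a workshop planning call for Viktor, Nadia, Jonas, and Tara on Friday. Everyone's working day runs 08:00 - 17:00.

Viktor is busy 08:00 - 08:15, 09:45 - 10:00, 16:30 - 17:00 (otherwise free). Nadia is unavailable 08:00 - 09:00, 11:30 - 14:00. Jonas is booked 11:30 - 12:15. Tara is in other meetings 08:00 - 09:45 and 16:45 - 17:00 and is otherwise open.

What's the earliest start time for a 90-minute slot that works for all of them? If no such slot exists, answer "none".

10:00

Viktor free: 08:15-09:45, 10:00-16:30 (invert busy blocks within the working day).
Nadia free: 09:00-11:30, 14:00-17:00 (invert busy blocks within the working day).
Jonas free: 08:00-11:30, 12:15-17:00 (invert busy blocks within the working day).
Tara free: 09:45-16:45 (invert busy blocks within the working day).
Viktor ∩ Nadia: 09:00-09:45, 10:00-11:30, 14:00-16:30.
Viktor ∩ Nadia ∩ Jonas: 09:00-09:45, 10:00-11:30, 14:00-16:30.
Viktor ∩ Nadia ∩ Jonas ∩ Tara: 10:00-11:30, 14:00-16:30.
So the common availability across everyone is 10:00-11:30, 14:00-16:30.
The first common window of at least 90 minutes is 10:00-11:30, so the earliest start is 10:00.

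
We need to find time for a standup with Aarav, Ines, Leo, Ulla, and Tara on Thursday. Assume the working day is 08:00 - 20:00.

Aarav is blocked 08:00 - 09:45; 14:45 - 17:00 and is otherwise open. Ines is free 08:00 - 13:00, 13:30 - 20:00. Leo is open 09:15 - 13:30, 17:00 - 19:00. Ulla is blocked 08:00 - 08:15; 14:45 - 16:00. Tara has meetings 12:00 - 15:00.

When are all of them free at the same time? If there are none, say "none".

Aarav free: 09:45-14:45, 17:00-20:00 (invert busy blocks within the working day).
Ines free: 08:00-13:00, 13:30-20:00.
Leo free: 09:15-13:30, 17:00-19:00.
Ulla free: 08:15-14:45, 16:00-20:00 (invert busy blocks within the working day).
Tara free: 08:00-12:00, 15:00-20:00 (invert busy blocks within the working day).
Aarav ∩ Ines: 09:45-13:00, 13:30-14:45, 17:00-20:00.
Aarav ∩ Ines ∩ Leo: 09:45-13:00, 17:00-19:00.
Aarav ∩ Ines ∩ Leo ∩ Ulla: 09:45-13:00, 17:00-19:00.
Aarav ∩ Ines ∩ Leo ∩ Ulla ∩ Tara: 09:45-12:00, 17:00-19:00.
Those are the intersection windows.

09:45-12:00, 17:00-19:00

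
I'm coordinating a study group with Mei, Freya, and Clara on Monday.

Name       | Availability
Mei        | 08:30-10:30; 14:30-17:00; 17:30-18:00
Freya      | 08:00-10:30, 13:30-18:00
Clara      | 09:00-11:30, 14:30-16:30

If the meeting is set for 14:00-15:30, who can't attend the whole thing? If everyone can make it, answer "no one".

Mei: not fully free for 14:00-15:30. Freya: free for 14:00-15:30. Clara: not fully free for 14:00-15:30.

Clara, Mei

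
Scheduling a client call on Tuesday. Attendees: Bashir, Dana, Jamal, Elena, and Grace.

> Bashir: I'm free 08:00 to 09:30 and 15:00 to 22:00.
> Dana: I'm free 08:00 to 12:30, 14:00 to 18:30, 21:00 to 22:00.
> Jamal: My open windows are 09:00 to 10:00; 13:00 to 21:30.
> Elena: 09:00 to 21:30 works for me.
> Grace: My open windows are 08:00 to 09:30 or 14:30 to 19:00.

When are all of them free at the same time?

09:00-09:30, 15:00-18:30

Bashir ∩ Dana: 08:00-09:30, 15:00-18:30, 21:00-22:00.
Bashir ∩ Dana ∩ Jamal: 09:00-09:30, 15:00-18:30, 21:00-21:30.
Bashir ∩ Dana ∩ Jamal ∩ Elena: 09:00-09:30, 15:00-18:30, 21:00-21:30.
Bashir ∩ Dana ∩ Jamal ∩ Elena ∩ Grace: 09:00-09:30, 15:00-18:30.
Those are the intersection windows.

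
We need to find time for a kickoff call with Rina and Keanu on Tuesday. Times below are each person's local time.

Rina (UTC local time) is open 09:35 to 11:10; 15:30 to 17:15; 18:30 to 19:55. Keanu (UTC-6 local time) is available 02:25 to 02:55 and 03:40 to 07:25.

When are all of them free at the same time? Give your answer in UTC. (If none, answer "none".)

09:40-11:10

Rina in UTC: 09:35-11:10, 15:30-17:15, 18:30-19:55.
Keanu in UTC: 08:25-08:55, 09:40-13:25 (add 6h to convert from UTC-6).
Rina ∩ Keanu: 09:40-11:10.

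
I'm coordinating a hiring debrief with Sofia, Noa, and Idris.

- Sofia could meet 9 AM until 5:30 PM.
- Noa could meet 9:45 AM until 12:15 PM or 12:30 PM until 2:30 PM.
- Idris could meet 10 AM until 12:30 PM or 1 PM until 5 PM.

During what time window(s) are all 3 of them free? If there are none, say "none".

10:00-12:15, 13:00-14:30

Sofia ∩ Noa: 09:45-12:15, 12:30-14:30.
Sofia ∩ Noa ∩ Idris: 10:00-12:15, 13:00-14:30.
So the common availability across everyone is 10:00-12:15, 13:00-14:30.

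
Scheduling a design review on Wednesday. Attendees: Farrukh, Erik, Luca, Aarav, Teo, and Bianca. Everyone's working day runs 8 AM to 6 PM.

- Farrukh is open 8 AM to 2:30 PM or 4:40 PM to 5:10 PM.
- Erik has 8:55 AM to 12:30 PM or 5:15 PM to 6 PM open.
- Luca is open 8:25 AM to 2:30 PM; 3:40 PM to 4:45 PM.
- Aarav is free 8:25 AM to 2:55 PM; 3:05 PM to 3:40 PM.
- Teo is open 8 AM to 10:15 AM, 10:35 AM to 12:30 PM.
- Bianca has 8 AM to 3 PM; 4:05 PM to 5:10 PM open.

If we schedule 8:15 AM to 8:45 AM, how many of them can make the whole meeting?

Farrukh, Teo, and Bianca can make the full 08:15-08:45 slot — that's 3.

3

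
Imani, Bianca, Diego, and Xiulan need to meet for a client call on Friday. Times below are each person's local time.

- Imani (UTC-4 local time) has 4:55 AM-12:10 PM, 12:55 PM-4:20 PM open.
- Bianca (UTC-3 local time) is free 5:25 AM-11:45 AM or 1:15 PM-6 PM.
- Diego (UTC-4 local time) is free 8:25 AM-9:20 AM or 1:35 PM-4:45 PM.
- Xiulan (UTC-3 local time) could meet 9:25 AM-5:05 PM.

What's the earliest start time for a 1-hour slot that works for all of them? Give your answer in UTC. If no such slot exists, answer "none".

17:35

Imani in UTC: 08:55-16:10, 16:55-20:20 (add 4h to convert from UTC-4).
Bianca in UTC: 08:25-14:45, 16:15-21:00 (add 3h to convert from UTC-3).
Diego in UTC: 12:25-13:20, 17:35-20:45 (add 4h to convert from UTC-4).
Xiulan in UTC: 12:25-20:05 (add 3h to convert from UTC-3).
Imani ∩ Bianca: 08:55-14:45, 16:55-20:20.
Imani ∩ Bianca ∩ Diego: 12:25-13:20, 17:35-20:20.
Imani ∩ Bianca ∩ Diego ∩ Xiulan: 12:25-13:20, 17:35-20:05.
The first common window of at least 60 minutes is 17:35-20:05, so the earliest start is 17:35.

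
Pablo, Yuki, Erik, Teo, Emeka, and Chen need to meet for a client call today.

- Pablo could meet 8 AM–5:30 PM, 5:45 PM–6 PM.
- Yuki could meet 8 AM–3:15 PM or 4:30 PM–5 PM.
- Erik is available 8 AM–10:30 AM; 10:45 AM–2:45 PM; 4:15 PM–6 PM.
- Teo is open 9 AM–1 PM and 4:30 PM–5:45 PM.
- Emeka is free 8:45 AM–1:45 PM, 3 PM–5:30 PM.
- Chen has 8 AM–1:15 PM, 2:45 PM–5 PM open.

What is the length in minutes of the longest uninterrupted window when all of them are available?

135

Pablo ∩ Yuki: 08:00-15:15, 16:30-17:00.
Pablo ∩ Yuki ∩ Erik: 08:00-10:30, 10:45-14:45, 16:30-17:00.
Pablo ∩ Yuki ∩ Erik ∩ Teo: 09:00-10:30, 10:45-13:00, 16:30-17:00.
Pablo ∩ Yuki ∩ Erik ∩ Teo ∩ Emeka: 09:00-10:30, 10:45-13:00, 16:30-17:00.
Pablo ∩ Yuki ∩ Erik ∩ Teo ∩ Emeka ∩ Chen: 09:00-10:30, 10:45-13:00, 16:30-17:00.
The longest is 10:45-13:00 at 135 minutes.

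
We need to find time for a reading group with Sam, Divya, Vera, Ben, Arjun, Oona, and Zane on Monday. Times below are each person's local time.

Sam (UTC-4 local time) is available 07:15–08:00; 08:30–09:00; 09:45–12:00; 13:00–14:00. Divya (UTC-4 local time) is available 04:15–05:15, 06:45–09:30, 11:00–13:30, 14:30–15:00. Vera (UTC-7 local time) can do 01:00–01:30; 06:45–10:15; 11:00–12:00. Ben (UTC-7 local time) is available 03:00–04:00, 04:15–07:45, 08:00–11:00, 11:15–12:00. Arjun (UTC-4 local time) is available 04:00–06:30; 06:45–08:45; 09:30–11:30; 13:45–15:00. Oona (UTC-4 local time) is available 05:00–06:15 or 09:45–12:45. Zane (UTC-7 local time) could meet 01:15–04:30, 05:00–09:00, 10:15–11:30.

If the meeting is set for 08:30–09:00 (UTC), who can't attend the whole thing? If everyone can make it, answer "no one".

Sam in UTC: 11:15-12:00, 12:30-13:00, 13:45-16:00, 17:00-18:00 (add 4h to convert from UTC-4).
Divya in UTC: 08:15-09:15, 10:45-13:30, 15:00-17:30, 18:30-19:00 (add 4h to convert from UTC-4).
Vera in UTC: 08:00-08:30, 13:45-17:15, 18:00-19:00 (add 7h to convert from UTC-7).
Ben in UTC: 10:00-11:00, 11:15-14:45, 15:00-18:00, 18:15-19:00 (add 7h to convert from UTC-7).
Arjun in UTC: 08:00-10:30, 10:45-12:45, 13:30-15:30, 17:45-19:00 (add 4h to convert from UTC-4).
Oona in UTC: 09:00-10:15, 13:45-16:45 (add 4h to convert from UTC-4).
Zane in UTC: 08:15-11:30, 12:00-16:00, 17:15-18:30 (add 7h to convert from UTC-7).
Sam: not fully free for 08:30-09:00. Divya: free for 08:30-09:00. Vera: not fully free for 08:30-09:00. Ben: not fully free for 08:30-09:00. Arjun: free for 08:30-09:00. Oona: not fully free for 08:30-09:00. Zane: free for 08:30-09:00.

Ben, Oona, Sam, Vera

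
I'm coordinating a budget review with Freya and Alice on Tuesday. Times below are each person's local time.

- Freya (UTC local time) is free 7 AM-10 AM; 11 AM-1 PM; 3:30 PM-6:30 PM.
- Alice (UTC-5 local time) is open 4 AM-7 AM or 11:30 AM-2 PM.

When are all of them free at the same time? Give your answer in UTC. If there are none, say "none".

09:00-10:00, 11:00-12:00, 16:30-18:30

Freya in UTC: 07:00-10:00, 11:00-13:00, 15:30-18:30.
Alice in UTC: 09:00-12:00, 16:30-19:00 (add 5h to convert from UTC-5).
Freya ∩ Alice: 09:00-10:00, 11:00-12:00, 16:30-18:30.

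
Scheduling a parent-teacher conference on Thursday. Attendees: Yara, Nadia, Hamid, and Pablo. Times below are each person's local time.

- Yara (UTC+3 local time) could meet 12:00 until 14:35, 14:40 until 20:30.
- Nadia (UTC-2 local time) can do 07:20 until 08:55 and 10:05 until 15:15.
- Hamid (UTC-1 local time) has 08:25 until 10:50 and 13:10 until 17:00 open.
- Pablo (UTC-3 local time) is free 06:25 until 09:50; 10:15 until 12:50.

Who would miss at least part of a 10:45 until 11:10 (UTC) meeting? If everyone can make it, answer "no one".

Yara in UTC: 09:00-11:35, 11:40-17:30 (subtract 3h to convert from UTC+3).
Nadia in UTC: 09:20-10:55, 12:05-17:15 (add 2h to convert from UTC-2).
Hamid in UTC: 09:25-11:50, 14:10-18:00 (add 1h to convert from UTC-1).
Pablo in UTC: 09:25-12:50, 13:15-15:50 (add 3h to convert from UTC-3).
Yara: free for 10:45-11:10. Nadia: not fully free for 10:45-11:10. Hamid: free for 10:45-11:10. Pablo: free for 10:45-11:10.

Nadia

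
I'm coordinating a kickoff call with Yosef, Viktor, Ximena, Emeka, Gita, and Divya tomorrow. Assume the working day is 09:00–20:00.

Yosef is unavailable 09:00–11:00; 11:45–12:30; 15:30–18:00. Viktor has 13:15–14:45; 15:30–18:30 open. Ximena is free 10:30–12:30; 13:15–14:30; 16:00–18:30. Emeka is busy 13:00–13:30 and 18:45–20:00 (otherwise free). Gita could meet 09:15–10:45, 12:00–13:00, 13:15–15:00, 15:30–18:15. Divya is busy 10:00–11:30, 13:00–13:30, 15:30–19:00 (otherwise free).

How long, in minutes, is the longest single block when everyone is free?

60

Yosef free: 11:00-11:45, 12:30-15:30, 18:00-20:00 (invert busy blocks within the working day).
Viktor free: 13:15-14:45, 15:30-18:30.
Ximena free: 10:30-12:30, 13:15-14:30, 16:00-18:30.
Emeka free: 09:00-13:00, 13:30-18:45 (invert busy blocks within the working day).
Gita free: 09:15-10:45, 12:00-13:00, 13:15-15:00, 15:30-18:15.
Divya free: 09:00-10:00, 11:30-13:00, 13:30-15:30, 19:00-20:00 (invert busy blocks within the working day).
Yosef ∩ Viktor: 13:15-14:45, 18:00-18:30.
Yosef ∩ Viktor ∩ Ximena: 13:15-14:30, 18:00-18:30.
Yosef ∩ Viktor ∩ Ximena ∩ Emeka: 13:30-14:30, 18:00-18:30.
Yosef ∩ Viktor ∩ Ximena ∩ Emeka ∩ Gita: 13:30-14:30, 18:00-18:15.
Yosef ∩ Viktor ∩ Ximena ∩ Emeka ∩ Gita ∩ Divya: 13:30-14:30.
The longest is 13:30-14:30 at 60 minutes.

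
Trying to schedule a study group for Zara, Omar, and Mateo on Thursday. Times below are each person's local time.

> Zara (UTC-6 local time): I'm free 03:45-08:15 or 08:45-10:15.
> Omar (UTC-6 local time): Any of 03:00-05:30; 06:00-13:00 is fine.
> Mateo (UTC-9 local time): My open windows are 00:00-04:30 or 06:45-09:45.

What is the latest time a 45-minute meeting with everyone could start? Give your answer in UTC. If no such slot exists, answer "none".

Zara in UTC: 09:45-14:15, 14:45-16:15 (add 6h to convert from UTC-6).
Omar in UTC: 09:00-11:30, 12:00-19:00 (add 6h to convert from UTC-6).
Mateo in UTC: 09:00-13:30, 15:45-18:45 (add 9h to convert from UTC-9).
Zara ∩ Omar: 09:45-11:30, 12:00-14:15, 14:45-16:15.
Zara ∩ Omar ∩ Mateo: 09:45-11:30, 12:00-13:30, 15:45-16:15.
The last common window of at least 45 minutes is 12:00-13:30; a 45-minute meeting can start as late as 12:45 and still end by 13:30.

12:45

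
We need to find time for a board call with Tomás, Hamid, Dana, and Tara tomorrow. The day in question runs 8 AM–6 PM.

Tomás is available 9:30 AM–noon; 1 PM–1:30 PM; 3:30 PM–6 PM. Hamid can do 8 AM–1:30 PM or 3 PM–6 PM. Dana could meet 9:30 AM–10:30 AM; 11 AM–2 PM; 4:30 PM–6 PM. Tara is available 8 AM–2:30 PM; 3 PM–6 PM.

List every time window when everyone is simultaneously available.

09:30-10:30, 11:00-12:00, 13:00-13:30, 16:30-18:00

Tomás ∩ Hamid: 09:30-12:00, 13:00-13:30, 15:30-18:00.
Tomás ∩ Hamid ∩ Dana: 09:30-10:30, 11:00-12:00, 13:00-13:30, 16:30-18:00.
Tomás ∩ Hamid ∩ Dana ∩ Tara: 09:30-10:30, 11:00-12:00, 13:00-13:30, 16:30-18:00.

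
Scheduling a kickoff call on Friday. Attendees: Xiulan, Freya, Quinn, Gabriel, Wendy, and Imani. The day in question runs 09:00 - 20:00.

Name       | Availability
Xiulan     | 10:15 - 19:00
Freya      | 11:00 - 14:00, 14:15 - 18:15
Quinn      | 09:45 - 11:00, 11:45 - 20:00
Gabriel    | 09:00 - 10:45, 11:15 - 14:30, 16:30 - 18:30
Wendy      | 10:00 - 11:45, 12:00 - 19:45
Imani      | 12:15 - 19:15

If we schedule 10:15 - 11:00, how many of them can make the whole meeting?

Xiulan, Quinn, and Wendy can make the full 10:15-11:00 slot — that's 3.

3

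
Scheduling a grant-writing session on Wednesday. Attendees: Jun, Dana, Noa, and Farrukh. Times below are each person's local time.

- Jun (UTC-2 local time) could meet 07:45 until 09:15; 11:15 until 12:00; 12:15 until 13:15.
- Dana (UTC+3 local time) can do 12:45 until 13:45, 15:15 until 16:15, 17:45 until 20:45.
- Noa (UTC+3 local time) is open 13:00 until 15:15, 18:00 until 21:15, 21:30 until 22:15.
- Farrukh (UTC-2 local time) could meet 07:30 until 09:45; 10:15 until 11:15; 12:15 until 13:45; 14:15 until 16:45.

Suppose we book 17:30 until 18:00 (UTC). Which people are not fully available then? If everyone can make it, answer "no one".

Jun in UTC: 09:45-11:15, 13:15-14:00, 14:15-15:15 (add 2h to convert from UTC-2).
Dana in UTC: 09:45-10:45, 12:15-13:15, 14:45-17:45 (subtract 3h to convert from UTC+3).
Noa in UTC: 10:00-12:15, 15:00-18:15, 18:30-19:15 (subtract 3h to convert from UTC+3).
Farrukh in UTC: 09:30-11:45, 12:15-13:15, 14:15-15:45, 16:15-18:45 (add 2h to convert from UTC-2).
Jun: not fully free for 17:30-18:00. Dana: not fully free for 17:30-18:00. Noa: free for 17:30-18:00. Farrukh: free for 17:30-18:00.

Dana, Jun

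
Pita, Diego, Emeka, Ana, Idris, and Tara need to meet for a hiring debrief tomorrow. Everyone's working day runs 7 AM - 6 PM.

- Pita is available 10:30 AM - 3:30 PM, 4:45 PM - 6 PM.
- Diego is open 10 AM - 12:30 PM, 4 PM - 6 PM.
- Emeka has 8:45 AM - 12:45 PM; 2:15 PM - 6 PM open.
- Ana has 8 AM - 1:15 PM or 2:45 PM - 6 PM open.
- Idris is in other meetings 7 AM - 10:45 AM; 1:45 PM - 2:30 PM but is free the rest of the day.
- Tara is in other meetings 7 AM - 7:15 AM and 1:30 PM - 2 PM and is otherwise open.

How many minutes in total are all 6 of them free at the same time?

Pita free: 10:30-15:30, 16:45-18:00.
Diego free: 10:00-12:30, 16:00-18:00.
Emeka free: 08:45-12:45, 14:15-18:00.
Ana free: 08:00-13:15, 14:45-18:00.
Idris free: 10:45-13:45, 14:30-18:00 (invert busy blocks within the working day).
Tara free: 07:15-13:30, 14:00-18:00 (invert busy blocks within the working day).
Pita ∩ Diego: 10:30-12:30, 16:45-18:00.
Pita ∩ Diego ∩ Emeka: 10:30-12:30, 16:45-18:00.
Pita ∩ Diego ∩ Emeka ∩ Ana: 10:30-12:30, 16:45-18:00.
Pita ∩ Diego ∩ Emeka ∩ Ana ∩ Idris: 10:45-12:30, 16:45-18:00.
Pita ∩ Diego ∩ Emeka ∩ Ana ∩ Idris ∩ Tara: 10:45-12:30, 16:45-18:00.
Summing the common windows: 105 + 75 = 180 minutes.

180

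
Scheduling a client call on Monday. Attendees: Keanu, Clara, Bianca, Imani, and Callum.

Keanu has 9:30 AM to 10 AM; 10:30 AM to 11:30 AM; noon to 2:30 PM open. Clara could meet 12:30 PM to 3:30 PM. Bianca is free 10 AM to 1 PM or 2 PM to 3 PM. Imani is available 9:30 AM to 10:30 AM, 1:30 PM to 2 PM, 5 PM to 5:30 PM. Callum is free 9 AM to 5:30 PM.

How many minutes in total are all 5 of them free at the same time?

0

Keanu ∩ Clara: 12:30-14:30.
Keanu ∩ Clara ∩ Bianca: 12:30-13:00, 14:00-14:30.
Keanu ∩ Clara ∩ Bianca ∩ Imani: ∅.
Keanu ∩ Clara ∩ Bianca ∩ Imani ∩ Callum: ∅.
There is no time when everyone is free.
There is no common window, so the total is 0 minutes.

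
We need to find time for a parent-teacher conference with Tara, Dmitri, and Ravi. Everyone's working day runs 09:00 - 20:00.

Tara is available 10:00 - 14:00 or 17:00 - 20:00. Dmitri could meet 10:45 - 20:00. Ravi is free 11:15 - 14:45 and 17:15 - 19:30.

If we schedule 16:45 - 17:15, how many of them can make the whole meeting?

1

Dmitri can make the full 16:45-17:15 slot — that's 1.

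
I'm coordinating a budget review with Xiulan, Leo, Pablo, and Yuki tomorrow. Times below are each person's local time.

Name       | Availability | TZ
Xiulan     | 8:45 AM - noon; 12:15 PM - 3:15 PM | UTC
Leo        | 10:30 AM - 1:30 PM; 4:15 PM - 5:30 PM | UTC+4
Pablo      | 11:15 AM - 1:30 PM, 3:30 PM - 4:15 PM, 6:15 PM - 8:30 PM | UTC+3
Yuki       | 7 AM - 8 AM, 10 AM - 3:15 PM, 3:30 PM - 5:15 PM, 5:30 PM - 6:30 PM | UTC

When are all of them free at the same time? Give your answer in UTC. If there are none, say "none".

12:30-13:15

Xiulan in UTC: 08:45-12:00, 12:15-15:15.
Leo in UTC: 06:30-09:30, 12:15-13:30 (subtract 4h to convert from UTC+4).
Pablo in UTC: 08:15-10:30, 12:30-13:15, 15:15-17:30 (subtract 3h to convert from UTC+3).
Yuki in UTC: 07:00-08:00, 10:00-15:15, 15:30-17:15, 17:30-18:30.
Xiulan ∩ Leo: 08:45-09:30, 12:15-13:30.
Xiulan ∩ Leo ∩ Pablo: 08:45-09:30, 12:30-13:15.
Xiulan ∩ Leo ∩ Pablo ∩ Yuki: 12:30-13:15.
So the common availability across everyone is 12:30-13:15.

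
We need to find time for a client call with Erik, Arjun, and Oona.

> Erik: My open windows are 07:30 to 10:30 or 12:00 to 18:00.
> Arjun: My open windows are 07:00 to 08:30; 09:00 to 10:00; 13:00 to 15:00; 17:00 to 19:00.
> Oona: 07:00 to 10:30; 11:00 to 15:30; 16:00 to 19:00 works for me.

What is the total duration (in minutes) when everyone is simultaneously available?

Erik ∩ Arjun: 07:30-08:30, 09:00-10:00, 13:00-15:00, 17:00-18:00.
Erik ∩ Arjun ∩ Oona: 07:30-08:30, 09:00-10:00, 13:00-15:00, 17:00-18:00.
Summing the common windows: 60 + 60 + 120 + 60 = 300 minutes.

300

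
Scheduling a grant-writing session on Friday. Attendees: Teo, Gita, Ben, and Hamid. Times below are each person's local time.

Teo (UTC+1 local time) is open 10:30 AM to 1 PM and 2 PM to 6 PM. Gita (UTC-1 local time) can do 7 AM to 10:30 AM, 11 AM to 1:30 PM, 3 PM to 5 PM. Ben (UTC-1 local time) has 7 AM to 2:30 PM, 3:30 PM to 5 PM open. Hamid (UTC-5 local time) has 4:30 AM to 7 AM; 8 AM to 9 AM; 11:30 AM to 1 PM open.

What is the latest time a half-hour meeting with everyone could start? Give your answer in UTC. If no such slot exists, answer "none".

Teo in UTC: 09:30-12:00, 13:00-17:00 (subtract 1h to convert from UTC+1).
Gita in UTC: 08:00-11:30, 12:00-14:30, 16:00-18:00 (add 1h to convert from UTC-1).
Ben in UTC: 08:00-15:30, 16:30-18:00 (add 1h to convert from UTC-1).
Hamid in UTC: 09:30-12:00, 13:00-14:00, 16:30-18:00 (add 5h to convert from UTC-5).
Teo ∩ Gita: 09:30-11:30, 13:00-14:30, 16:00-17:00.
Teo ∩ Gita ∩ Ben: 09:30-11:30, 13:00-14:30, 16:30-17:00.
Teo ∩ Gita ∩ Ben ∩ Hamid: 09:30-11:30, 13:00-14:00, 16:30-17:00.
The last common window of at least 30 minutes is 16:30-17:00; a 30-minute meeting can start as late as 16:30 and still end by 17:00.

16:30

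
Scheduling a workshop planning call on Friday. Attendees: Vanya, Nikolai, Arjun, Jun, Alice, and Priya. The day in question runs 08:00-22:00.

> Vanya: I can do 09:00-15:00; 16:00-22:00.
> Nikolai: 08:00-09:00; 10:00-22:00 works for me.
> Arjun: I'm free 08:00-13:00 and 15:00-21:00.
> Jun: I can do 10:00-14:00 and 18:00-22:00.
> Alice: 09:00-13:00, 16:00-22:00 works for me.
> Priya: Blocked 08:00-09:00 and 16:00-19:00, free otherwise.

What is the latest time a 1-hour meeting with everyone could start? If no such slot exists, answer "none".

Vanya free: 09:00-15:00, 16:00-22:00.
Nikolai free: 08:00-09:00, 10:00-22:00.
Arjun free: 08:00-13:00, 15:00-21:00.
Jun free: 10:00-14:00, 18:00-22:00.
Alice free: 09:00-13:00, 16:00-22:00.
Priya free: 09:00-16:00, 19:00-22:00 (invert busy blocks within the working day).
Vanya ∩ Nikolai: 10:00-15:00, 16:00-22:00.
Vanya ∩ Nikolai ∩ Arjun: 10:00-13:00, 16:00-21:00.
Vanya ∩ Nikolai ∩ Arjun ∩ Jun: 10:00-13:00, 18:00-21:00.
Vanya ∩ Nikolai ∩ Arjun ∩ Jun ∩ Alice: 10:00-13:00, 18:00-21:00.
Vanya ∩ Nikolai ∩ Arjun ∩ Jun ∩ Alice ∩ Priya: 10:00-13:00, 19:00-21:00.
The last common window of at least 60 minutes is 19:00-21:00; a 60-minute meeting can start as late as 20:00 and still end by 21:00.

20:00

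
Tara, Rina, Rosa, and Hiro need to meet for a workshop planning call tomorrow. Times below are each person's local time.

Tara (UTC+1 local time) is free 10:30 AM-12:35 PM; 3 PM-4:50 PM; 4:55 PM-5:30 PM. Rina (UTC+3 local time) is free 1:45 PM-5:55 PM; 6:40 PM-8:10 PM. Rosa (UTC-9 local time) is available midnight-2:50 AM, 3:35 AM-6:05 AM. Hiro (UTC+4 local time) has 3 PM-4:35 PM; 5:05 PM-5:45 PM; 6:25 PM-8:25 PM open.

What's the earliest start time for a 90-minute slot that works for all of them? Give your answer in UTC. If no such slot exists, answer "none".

Tara in UTC: 09:30-11:35, 14:00-15:50, 15:55-16:30 (subtract 1h to convert from UTC+1).
Rina in UTC: 10:45-14:55, 15:40-17:10 (subtract 3h to convert from UTC+3).
Rosa in UTC: 09:00-11:50, 12:35-15:05 (add 9h to convert from UTC-9).
Hiro in UTC: 11:00-12:35, 13:05-13:45, 14:25-16:25 (subtract 4h to convert from UTC+4).
Tara ∩ Rina: 10:45-11:35, 14:00-14:55, 15:40-15:50, 15:55-16:30.
Tara ∩ Rina ∩ Rosa: 10:45-11:35, 14:00-14:55.
Tara ∩ Rina ∩ Rosa ∩ Hiro: 11:00-11:35, 14:25-14:55.
No common window is at least 90 minutes long.

none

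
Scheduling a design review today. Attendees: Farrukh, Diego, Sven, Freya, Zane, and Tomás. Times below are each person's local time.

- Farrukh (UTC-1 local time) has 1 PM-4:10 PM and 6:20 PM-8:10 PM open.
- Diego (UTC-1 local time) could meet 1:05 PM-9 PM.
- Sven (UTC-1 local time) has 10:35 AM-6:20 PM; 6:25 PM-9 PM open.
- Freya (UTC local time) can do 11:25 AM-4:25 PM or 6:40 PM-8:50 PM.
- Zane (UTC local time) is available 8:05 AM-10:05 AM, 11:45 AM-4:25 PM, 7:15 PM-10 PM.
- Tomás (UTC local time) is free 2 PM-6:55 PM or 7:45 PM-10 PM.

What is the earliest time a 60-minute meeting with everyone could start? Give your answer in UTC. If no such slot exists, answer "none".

Farrukh in UTC: 14:00-17:10, 19:20-21:10 (add 1h to convert from UTC-1).
Diego in UTC: 14:05-22:00 (add 1h to convert from UTC-1).
Sven in UTC: 11:35-19:20, 19:25-22:00 (add 1h to convert from UTC-1).
Freya in UTC: 11:25-16:25, 18:40-20:50.
Zane in UTC: 08:05-10:05, 11:45-16:25, 19:15-22:00.
Tomás in UTC: 14:00-18:55, 19:45-22:00.
Farrukh ∩ Diego: 14:05-17:10, 19:20-21:10.
Farrukh ∩ Diego ∩ Sven: 14:05-17:10, 19:25-21:10.
Farrukh ∩ Diego ∩ Sven ∩ Freya: 14:05-16:25, 19:25-20:50.
Farrukh ∩ Diego ∩ Sven ∩ Freya ∩ Zane: 14:05-16:25, 19:25-20:50.
Farrukh ∩ Diego ∩ Sven ∩ Freya ∩ Zane ∩ Tomás: 14:05-16:25, 19:45-20:50.
Those are the intersection windows.
The first common window of at least 60 minutes is 14:05-16:25, so the earliest start is 14:05.

14:05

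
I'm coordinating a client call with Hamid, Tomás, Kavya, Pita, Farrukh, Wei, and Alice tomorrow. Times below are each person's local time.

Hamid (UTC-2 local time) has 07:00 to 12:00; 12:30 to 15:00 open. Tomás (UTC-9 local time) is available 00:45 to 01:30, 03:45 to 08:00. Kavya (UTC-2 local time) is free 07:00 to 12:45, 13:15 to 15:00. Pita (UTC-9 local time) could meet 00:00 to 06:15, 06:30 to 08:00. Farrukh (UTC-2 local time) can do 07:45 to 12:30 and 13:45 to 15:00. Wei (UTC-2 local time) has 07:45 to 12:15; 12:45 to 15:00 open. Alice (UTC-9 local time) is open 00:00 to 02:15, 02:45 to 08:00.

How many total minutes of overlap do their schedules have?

Hamid in UTC: 09:00-14:00, 14:30-17:00 (add 2h to convert from UTC-2).
Tomás in UTC: 09:45-10:30, 12:45-17:00 (add 9h to convert from UTC-9).
Kavya in UTC: 09:00-14:45, 15:15-17:00 (add 2h to convert from UTC-2).
Pita in UTC: 09:00-15:15, 15:30-17:00 (add 9h to convert from UTC-9).
Farrukh in UTC: 09:45-14:30, 15:45-17:00 (add 2h to convert from UTC-2).
Wei in UTC: 09:45-14:15, 14:45-17:00 (add 2h to convert from UTC-2).
Alice in UTC: 09:00-11:15, 11:45-17:00 (add 9h to convert from UTC-9).
Hamid ∩ Tomás: 09:45-10:30, 12:45-14:00, 14:30-17:00.
Hamid ∩ Tomás ∩ Kavya: 09:45-10:30, 12:45-14:00, 14:30-14:45, 15:15-17:00.
Hamid ∩ Tomás ∩ Kavya ∩ Pita: 09:45-10:30, 12:45-14:00, 14:30-14:45, 15:30-17:00.
Hamid ∩ Tomás ∩ Kavya ∩ Pita ∩ Farrukh: 09:45-10:30, 12:45-14:00, 15:45-17:00.
Hamid ∩ Tomás ∩ Kavya ∩ Pita ∩ Farrukh ∩ Wei: 09:45-10:30, 12:45-14:00, 15:45-17:00.
Hamid ∩ Tomás ∩ Kavya ∩ Pita ∩ Farrukh ∩ Wei ∩ Alice: 09:45-10:30, 12:45-14:00, 15:45-17:00.
Those are the intersection windows.
Summing the common windows: 45 + 75 + 75 = 195 minutes.

195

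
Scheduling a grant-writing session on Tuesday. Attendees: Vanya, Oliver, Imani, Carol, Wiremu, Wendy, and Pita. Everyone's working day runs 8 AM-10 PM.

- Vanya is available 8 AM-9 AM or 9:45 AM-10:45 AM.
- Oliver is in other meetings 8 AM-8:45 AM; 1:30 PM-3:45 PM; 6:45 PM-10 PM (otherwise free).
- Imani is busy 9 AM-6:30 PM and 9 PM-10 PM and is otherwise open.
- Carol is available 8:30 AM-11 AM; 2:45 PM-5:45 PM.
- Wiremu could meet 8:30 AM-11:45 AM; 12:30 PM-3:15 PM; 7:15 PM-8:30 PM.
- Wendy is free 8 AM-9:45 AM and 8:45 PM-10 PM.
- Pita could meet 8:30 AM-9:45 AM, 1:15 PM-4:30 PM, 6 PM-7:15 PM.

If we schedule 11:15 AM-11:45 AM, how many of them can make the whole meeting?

2

Vanya free: 08:00-09:00, 09:45-10:45.
Oliver free: 08:45-13:30, 15:45-18:45 (invert busy blocks within the working day).
Imani free: 08:00-09:00, 18:30-21:00 (invert busy blocks within the working day).
Carol free: 08:30-11:00, 14:45-17:45.
Wiremu free: 08:30-11:45, 12:30-15:15, 19:15-20:30.
Wendy free: 08:00-09:45, 20:45-22:00.
Pita free: 08:30-09:45, 13:15-16:30, 18:00-19:15.
Oliver and Wiremu can make the full 11:15-11:45 slot — that's 2.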